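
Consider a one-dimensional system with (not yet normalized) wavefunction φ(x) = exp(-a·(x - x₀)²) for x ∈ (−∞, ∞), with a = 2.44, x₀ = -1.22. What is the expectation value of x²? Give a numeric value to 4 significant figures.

⟨x²⟩ = ∫ x²·|φ|² dx / ∫|φ|² dx (integrals over the domain).
Gaussian moments (u = x − x₀): ∫u^(2j)·e^(−2au²) du = (2j−1)!!/(4a)^j · √(π/(2a)), odd powers integrate to 0; here √(π/(2a)) = 0.80235.
State is unnormalized: ∫|φ|² dx = 0.80235, and ∫φ*·x²·φ dx = 1.2764, so ⟨x²⟩ = 1.2764 / 0.80235.
⟨x²⟩ = 1.5909.

1.591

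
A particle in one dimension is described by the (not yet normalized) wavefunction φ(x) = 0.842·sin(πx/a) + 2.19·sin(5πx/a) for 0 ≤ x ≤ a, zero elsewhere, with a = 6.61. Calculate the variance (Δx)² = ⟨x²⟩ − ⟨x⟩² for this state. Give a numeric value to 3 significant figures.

3.48

Compute ⟨x⟩ and ⟨x²⟩ separately, then (Δx)² = ⟨x²⟩ − ⟨x⟩².
On 0 ≤ x ≤ a (j ≠ l): ∫sin²(jπx/a) dx = a/2, ∫sin(jπx/a)·sin(lπx/a) dx = 0; diagonal moments ∫x·sin²(jπx/a) dx = a²/4, ∫x²·sin²(jπx/a) dx = a³·(1/6 − 1/(4j²π²)); cross terms ∫x·sin(jπx/a)·sin(lπx/a) dx = 0 for j + l even and −4jla²/(π²(j² − l²)²) for j + l odd, ∫x²·sin(jπx/a)·sin(lπx/a) dx = (−1)^(j+l)·4jla³/(π²(j² − l²)²); higher powers the same way via product-to-sum and parts.
Normalization: ∫|φ|² dx = 18.194.
⟨x⟩ = 3.3050 and ⟨x²⟩ = 14.408.
(Δx)² = 14.408 − (3.3050)² = 3.4848.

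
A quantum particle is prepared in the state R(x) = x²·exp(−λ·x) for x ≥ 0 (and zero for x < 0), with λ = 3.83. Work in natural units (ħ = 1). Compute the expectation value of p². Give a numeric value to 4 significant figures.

p² R = −ħ² d²R/dx²; ⟨p²⟩ = −ħ² ∫ R*·R'' dx / ∫|R|² dx.
Differentiate x²·exp(−λ·x) with the product rule; every integrand then reduces to terms xʲ·e^(−2λx) on [0, ∞), with ∫₀^∞ xʲ·e^(−2λx) dx = j!/(2λ)^(j+1).
State is unnormalized: ∫|R|² dx = 0.00091005, and ∫R*·(−ħ² R'') dx = 0.0044498, so ⟨p²⟩ = 0.0044498 / 0.00091005.
⟨p²⟩ = 4.8896.

4.890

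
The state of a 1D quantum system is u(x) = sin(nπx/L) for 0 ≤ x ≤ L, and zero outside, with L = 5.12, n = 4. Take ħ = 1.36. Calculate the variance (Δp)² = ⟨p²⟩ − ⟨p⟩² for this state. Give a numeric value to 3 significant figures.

11.1

Compute ⟨p⟩ and ⟨p²⟩ separately; (Δp)² = ⟨p²⟩ − ⟨p⟩².
d/dx sin(nπx/L) = (nπ/L)·cos(nπx/L) and d²/dx² sin(nπx/L) = −(nπ/L)²·sin(nπx/L); on 0 ≤ x ≤ L, ∫sin²(nπx/L) dx = L/2 and ∫sin(nπx/L)·cos(nπx/L) dx = 0.
Normalization: ∫|u|² dx = 2.5600.
⟨p⟩ = 0.0000 and ⟨p²⟩ = 11.142.
(Δp)² = 11.142 − (0.0000)² = 11.142.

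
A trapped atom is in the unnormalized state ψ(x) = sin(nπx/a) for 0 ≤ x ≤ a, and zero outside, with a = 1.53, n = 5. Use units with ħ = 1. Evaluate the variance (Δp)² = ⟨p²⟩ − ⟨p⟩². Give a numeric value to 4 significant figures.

Compute ⟨p⟩ and ⟨p²⟩ separately; (Δp)² = ⟨p²⟩ − ⟨p⟩².
d/dx sin(nπx/a) = (nπ/a)·cos(nπx/a) and d²/dx² sin(nπx/a) = −(nπ/a)²·sin(nπx/a); on 0 ≤ x ≤ a, ∫sin²(nπx/a) dx = a/2 and ∫sin(nπx/a)·cos(nπx/a) dx = 0.
Normalization: ∫|ψ|² dx = 0.76500.
⟨p⟩ = 0.0000 and ⟨p²⟩ = 105.40.
(Δp)² = 105.40 − (0.0000)² = 105.40.

105.4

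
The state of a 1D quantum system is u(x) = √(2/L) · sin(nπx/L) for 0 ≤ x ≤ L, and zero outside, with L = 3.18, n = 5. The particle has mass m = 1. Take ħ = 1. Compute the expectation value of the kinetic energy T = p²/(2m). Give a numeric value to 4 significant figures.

T = −(ħ²/2m) d²/dx², so ⟨T⟩ = −(ħ²/2m) ∫ u*·u'' dx; with m = 1.
d/dx sin(nπx/L) = (nπ/L)·cos(nπx/L) and d²/dx² sin(nπx/L) = −(nπ/L)²·sin(nπx/L); on 0 ≤ x ≤ L, ∫sin²(nπx/L) dx = L/2 and ∫sin(nπx/L)·cos(nπx/L) dx = 0.
⟨T⟩ = 12.200.

12.20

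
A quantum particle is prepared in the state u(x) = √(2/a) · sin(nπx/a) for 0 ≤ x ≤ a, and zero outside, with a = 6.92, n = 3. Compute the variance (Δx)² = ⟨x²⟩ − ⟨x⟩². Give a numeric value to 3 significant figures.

Compute ⟨x⟩ and ⟨x²⟩ separately, then (Δx)² = ⟨x²⟩ − ⟨x⟩².
With sin²θ = (1 − cos2θ)/2 on 0 ≤ x ≤ a: ∫sin²(nπx/a) dx = a/2, ∫x·sin²(nπx/a) dx = a²/4, ∫x²·sin²(nπx/a) dx = a³·(1/6 − 1/(4n²π²)); higher powers xᵏ the same way, integrating xᵏ·cos(2nπx/a) by parts.
⟨x⟩ = 3.4600 and ⟨x²⟩ = 15.693.
(Δx)² = 15.693 − (3.4600)² = 3.7210.

3.72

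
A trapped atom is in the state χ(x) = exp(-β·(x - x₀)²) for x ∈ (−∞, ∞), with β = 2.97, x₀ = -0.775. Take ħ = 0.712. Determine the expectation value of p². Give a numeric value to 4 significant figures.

1.506

p² χ = −ħ² d²χ/dx²; ⟨p²⟩ = −ħ² ∫ χ*·χ'' dx / ∫|χ|² dx.
Gaussian moments (u = x − x₀): ∫u^(2j)·e^(−2βu²) du = (2j−1)!!/(4β)^j · √(π/(2β)), odd powers integrate to 0; here √(π/(2β)) = 0.72725. Derivatives: d/dx e^(−βu²) = −2βu·e^(−βu²), d²/dx² e^(−βu²) = (4β²u² − 2β)·e^(−βu²).
State is unnormalized: ∫|χ|² dx = 0.72725, and ∫χ*·(−ħ² χ'') dx = 1.0950, so ⟨p²⟩ = 1.0950 / 0.72725.
⟨p²⟩ = 1.5056.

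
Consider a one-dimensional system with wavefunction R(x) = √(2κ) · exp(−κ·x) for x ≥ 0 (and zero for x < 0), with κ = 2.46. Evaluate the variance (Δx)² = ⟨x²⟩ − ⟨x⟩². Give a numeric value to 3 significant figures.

0.0413

Compute ⟨x⟩ and ⟨x²⟩ separately, then (Δx)² = ⟨x²⟩ − ⟨x⟩².
Every integrand reduces to terms xʲ·e^(−2κx) on [0, ∞); use ∫₀^∞ xʲ·e^(−2κx) dx = j!/(2κ)^(j+1).
⟨x⟩ = 0.20325 and ⟨x²⟩ = 0.082623.
(Δx)² = 0.082623 − (0.20325)² = 0.041311.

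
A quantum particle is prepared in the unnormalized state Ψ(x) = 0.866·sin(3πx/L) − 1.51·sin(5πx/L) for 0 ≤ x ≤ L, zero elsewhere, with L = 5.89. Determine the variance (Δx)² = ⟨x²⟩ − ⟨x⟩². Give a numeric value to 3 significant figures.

1.37

Compute ⟨x⟩ and ⟨x²⟩ separately, then (Δx)² = ⟨x²⟩ − ⟨x⟩².
On 0 ≤ x ≤ L (j ≠ l): ∫sin²(jπx/L) dx = L/2, ∫sin(jπx/L)·sin(lπx/L) dx = 0; diagonal moments ∫x·sin²(jπx/L) dx = L²/4, ∫x²·sin²(jπx/L) dx = L³·(1/6 − 1/(4j²π²)); cross terms ∫x·sin(jπx/L)·sin(lπx/L) dx = 0 for j + l even and −4jlL²/(π²(j² − l²)²) for j + l odd, ∫x²·sin(jπx/L)·sin(lπx/L) dx = (−1)^(j+l)·4jlL³/(π²(j² − l²)²); higher powers the same way via product-to-sum and parts.
Normalization: ∫|Ψ|² dx = 8.9235.
⟨x⟩ = 2.9450 and ⟨x²⟩ = 10.041.
(Δx)² = 10.041 − (2.9450)² = 1.3676.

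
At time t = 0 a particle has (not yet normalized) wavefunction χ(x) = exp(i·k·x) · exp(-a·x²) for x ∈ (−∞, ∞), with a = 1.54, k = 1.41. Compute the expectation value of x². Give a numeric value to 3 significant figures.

0.162

⟨x²⟩ = ∫ x²·|χ|² dx / ∫|χ|² dx (integrals over the domain).
Gaussian moments: ∫x^(2j)·e^(−2ax²) dx = (2j−1)!!/(4a)^j · √(π/(2a)), odd powers integrate to 0; here √(π/(2a)) = 1.0099.
State is unnormalized: ∫|χ|² dx = 1.0099, and ∫χ*·x²·χ dx = 0.16395, so ⟨x²⟩ = 0.16395 / 1.0099.
⟨x²⟩ = 0.16234.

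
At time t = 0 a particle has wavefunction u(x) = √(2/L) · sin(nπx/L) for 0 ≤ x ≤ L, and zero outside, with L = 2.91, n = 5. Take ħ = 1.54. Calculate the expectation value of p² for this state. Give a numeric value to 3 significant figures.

69.1

p² u = −ħ² d²u/dx²; ⟨p²⟩ = −ħ² ∫ u*·u'' dx.
d/dx sin(nπx/L) = (nπ/L)·cos(nπx/L) and d²/dx² sin(nπx/L) = −(nπ/L)²·sin(nπx/L); on 0 ≤ x ≤ L, ∫sin²(nπx/L) dx = L/2 and ∫sin(nπx/L)·cos(nπx/L) dx = 0.
⟨p²⟩ = 69.103.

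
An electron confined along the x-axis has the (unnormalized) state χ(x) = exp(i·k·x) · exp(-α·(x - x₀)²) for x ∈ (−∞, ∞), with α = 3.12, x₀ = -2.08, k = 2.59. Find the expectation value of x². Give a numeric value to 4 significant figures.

⟨x²⟩ = ∫ x²·|χ|² dx / ∫|χ|² dx (integrals over the domain).
Gaussian moments (u = x − x₀): ∫u^(2j)·e^(−2αu²) du = (2j−1)!!/(4α)^j · √(π/(2α)), odd powers integrate to 0; here √(π/(2α)) = 0.70955.
State is unnormalized: ∫|χ|² dx = 0.70955, and ∫χ*·x²·χ dx = 3.1266, so ⟨x²⟩ = 3.1266 / 0.70955.
⟨x²⟩ = 4.4065.

4.407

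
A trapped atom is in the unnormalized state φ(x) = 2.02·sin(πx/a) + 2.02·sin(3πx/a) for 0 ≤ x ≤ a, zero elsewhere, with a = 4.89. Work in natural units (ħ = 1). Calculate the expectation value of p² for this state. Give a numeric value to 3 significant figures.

p² φ = −ħ² d²φ/dx²; ⟨p²⟩ = −ħ² ∫ φ*·φ'' dx / ∫|φ|² dx.
d²/dx² sin(jπx/a) = −(jπ/a)²·sin(jπx/a); on 0 ≤ x ≤ a, ∫sin²(jπx/a) dx = a/2 and ∫sin(jπx/a)·sin(lπx/a) dx = 0 for j ≠ l, so only diagonal terms survive in ∫|φ|² and ∫φ·φ″; ∫φ·φ′ dx = [φ²/2] between the walls = 0.
State is unnormalized: ∫|φ|² dx = 19.953, and ∫φ*·(−ħ² φ'') dx = 41.178, so ⟨p²⟩ = 41.178 / 19.953.
⟨p²⟩ = 2.0637.

2.06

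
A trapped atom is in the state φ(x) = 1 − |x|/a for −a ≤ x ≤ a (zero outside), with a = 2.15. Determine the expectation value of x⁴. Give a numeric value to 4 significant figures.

⟨x⁴⟩ = ∫ x⁴·|φ|² dx / ∫|φ|² dx (integrals over the domain).
φ is even, so ∫ over [−a, a] = 2∫₀ᵃ with φ = 1 − x/a there: ∫₀ᵃ (1 − x/a)² dx = a/3, ∫₀ᵃ x²(1 − x/a)² dx = a³/30, ∫₀ᵃ x⁴(1 − x/a)² dx = a⁵/105.
State is unnormalized: ∫|φ|² dx = 1.4333, and ∫φ*·x⁴·φ dx = 0.87505, so ⟨x⁴⟩ = 0.87505 / 1.4333.
⟨x⁴⟩ = 0.61050.

0.6105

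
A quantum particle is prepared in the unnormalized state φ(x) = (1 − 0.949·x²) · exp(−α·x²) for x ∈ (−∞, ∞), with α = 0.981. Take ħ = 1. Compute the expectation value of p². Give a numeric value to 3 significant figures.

2.68

p² φ = −ħ² d²φ/dx²; ⟨p²⟩ = −ħ² ∫ φ*·φ'' dx / ∫|φ|² dx.
Expand each integrand as polynomial × e^(−2αx²) and use ∫x^(2j)·e^(−2αx²) dx = (2j−1)!!/(4α)^j · √(π/(2α)), odd powers → 0; here √(π/(2α)) = 1.2654. Differentiate with the product rule, d/dx e^(−αx²) = −2αx·e^(−αx²).
State is unnormalized: ∫|φ|² dx = 0.87537, and ∫φ*·(−ħ² φ'') dx = 2.3500, so ⟨p²⟩ = 2.3500 / 0.87537.
⟨p²⟩ = 2.6846.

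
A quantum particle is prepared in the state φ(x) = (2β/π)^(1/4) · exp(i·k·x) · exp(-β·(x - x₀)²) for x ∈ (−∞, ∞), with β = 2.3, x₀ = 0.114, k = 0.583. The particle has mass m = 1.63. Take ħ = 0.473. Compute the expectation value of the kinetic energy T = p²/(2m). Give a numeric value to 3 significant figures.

T = −(ħ²/2m) d²/dx², so ⟨T⟩ = −(ħ²/2m) ∫ φ*·φ'' dx; with m = 1.63.
Gaussian moments (u = x − x₀): ∫u^(2j)·e^(−2βu²) du = (2j−1)!!/(4β)^j · √(π/(2β)), odd powers integrate to 0; here √(π/(2β)) = 0.82641. Derivatives: φ′ = (ik − 2βu)·φ, φ″ = ((ik − 2βu)² − 2β)·φ; the odd-in-u pieces drop out.
⟨T⟩ = 0.18117.

0.181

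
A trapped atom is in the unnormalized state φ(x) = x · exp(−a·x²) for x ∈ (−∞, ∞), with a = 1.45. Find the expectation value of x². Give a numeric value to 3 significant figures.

0.517

⟨x²⟩ = ∫ x²·|φ|² dx / ∫|φ|² dx (integrals over the domain).
Expand each integrand as polynomial × e^(−2ax²) and use ∫x^(2j)·e^(−2ax²) dx = (2j−1)!!/(4a)^j · √(π/(2a)), odd powers → 0; here √(π/(2a)) = 1.0408.
State is unnormalized: ∫|φ|² dx = 0.17945, and ∫φ*·x²·φ dx = 0.092820, so ⟨x²⟩ = 0.092820 / 0.17945.
⟨x²⟩ = 0.51724.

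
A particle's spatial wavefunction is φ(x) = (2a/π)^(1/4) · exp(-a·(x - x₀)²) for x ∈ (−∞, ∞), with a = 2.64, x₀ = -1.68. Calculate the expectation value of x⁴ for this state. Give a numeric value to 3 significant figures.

⟨x⁴⟩ = ∫ x⁴·|φ|² dx (integrals over the domain).
Gaussian moments (u = x − x₀): ∫u^(2j)·e^(−2au²) du = (2j−1)!!/(4a)^j · √(π/(2a)), odd powers integrate to 0; here √(π/(2a)) = 0.77136.
⟨x⁴⟩ = 9.5965.

9.60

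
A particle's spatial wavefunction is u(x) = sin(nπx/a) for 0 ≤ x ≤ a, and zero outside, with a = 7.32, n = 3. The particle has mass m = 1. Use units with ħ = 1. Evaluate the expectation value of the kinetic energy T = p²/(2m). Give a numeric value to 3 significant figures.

T = −(ħ²/2m) d²/dx², so ⟨T⟩ = −(ħ²/2m) ∫ u*·u'' dx / ∫|u|² dx; with m = 1.
d/dx sin(nπx/a) = (nπ/a)·cos(nπx/a) and d²/dx² sin(nπx/a) = −(nπ/a)²·sin(nπx/a); on 0 ≤ x ≤ a, ∫sin²(nπx/a) dx = a/2 and ∫sin(nπx/a)·cos(nπx/a) dx = 0.
State is unnormalized: ∫|u|² dx = 3.6600, and ∫u*·(−ħ²/2m · u'') dx = 3.0337, so ⟨T⟩ = 3.0337 / 3.6600.
⟨T⟩ = 0.82888.

0.829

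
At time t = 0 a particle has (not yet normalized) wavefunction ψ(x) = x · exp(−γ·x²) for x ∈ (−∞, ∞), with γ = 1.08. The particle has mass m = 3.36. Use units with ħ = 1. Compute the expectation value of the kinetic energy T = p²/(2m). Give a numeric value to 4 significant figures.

0.4821

T = −(ħ²/2m) d²/dx², so ⟨T⟩ = −(ħ²/2m) ∫ ψ*·ψ'' dx / ∫|ψ|² dx; with m = 3.36.
Expand each integrand as polynomial × e^(−2γx²) and use ∫x^(2j)·e^(−2γx²) dx = (2j−1)!!/(4γ)^j · √(π/(2γ)), odd powers → 0; here √(π/(2γ)) = 1.2060. Differentiate with the product rule, d/dx e^(−γx²) = −2γx·e^(−γx²).
State is unnormalized: ∫|ψ|² dx = 0.27917, and ∫ψ*·(−ħ²/2m · ψ'') dx = 0.13460, so ⟨T⟩ = 0.13460 / 0.27917.
⟨T⟩ = 0.48214.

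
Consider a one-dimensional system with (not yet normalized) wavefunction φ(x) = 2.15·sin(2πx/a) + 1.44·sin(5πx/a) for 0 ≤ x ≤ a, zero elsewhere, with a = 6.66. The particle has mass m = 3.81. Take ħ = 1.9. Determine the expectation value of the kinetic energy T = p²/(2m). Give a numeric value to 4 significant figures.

1.107

T = −(ħ²/2m) d²/dx², so ⟨T⟩ = −(ħ²/2m) ∫ φ*·φ'' dx / ∫|φ|² dx; with m = 3.81.
d²/dx² sin(jπx/a) = −(jπ/a)²·sin(jπx/a); on 0 ≤ x ≤ a, ∫sin²(jπx/a) dx = a/2 and ∫sin(jπx/a)·sin(lπx/a) dx = 0 for j ≠ l, so only diagonal terms survive in ∫|φ|² and ∫φ·φ″; ∫φ·φ′ dx = [φ²/2] between the walls = 0.
State is unnormalized: ∫|φ|² dx = 22.298, and ∫φ*·(−ħ²/2m · φ'') dx = 24.688, so ⟨T⟩ = 24.688 / 22.298.
⟨T⟩ = 1.1072.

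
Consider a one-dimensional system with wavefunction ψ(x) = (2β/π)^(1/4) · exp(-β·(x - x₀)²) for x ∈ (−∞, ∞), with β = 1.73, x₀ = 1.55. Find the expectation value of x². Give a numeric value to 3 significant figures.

⟨x²⟩ = ∫ x²·|ψ|² dx (integrals over the domain).
Gaussian moments (u = x − x₀): ∫u^(2j)·e^(−2βu²) du = (2j−1)!!/(4β)^j · √(π/(2β)), odd powers integrate to 0; here √(π/(2β)) = 0.95288.
⟨x²⟩ = 2.5470.

2.55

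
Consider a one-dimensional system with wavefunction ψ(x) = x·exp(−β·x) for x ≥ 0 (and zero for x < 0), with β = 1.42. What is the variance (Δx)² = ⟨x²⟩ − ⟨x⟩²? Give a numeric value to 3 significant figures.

0.372

Compute ⟨x⟩ and ⟨x²⟩ separately, then (Δx)² = ⟨x²⟩ − ⟨x⟩².
Every integrand reduces to terms xʲ·e^(−2βx) on [0, ∞); use ∫₀^∞ xʲ·e^(−2βx) dx = j!/(2β)^(j+1).
Normalization: ∫|ψ|² dx = 0.087312.
⟨x⟩ = 1.0563 and ⟨x²⟩ = 1.4878.
(Δx)² = 1.4878 − (1.0563)² = 0.37195.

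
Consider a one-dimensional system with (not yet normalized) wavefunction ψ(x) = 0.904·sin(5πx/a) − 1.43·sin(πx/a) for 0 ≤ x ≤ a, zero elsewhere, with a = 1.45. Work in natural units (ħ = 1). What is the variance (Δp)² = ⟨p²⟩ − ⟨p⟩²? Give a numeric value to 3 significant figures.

36.9

Compute ⟨p⟩ and ⟨p²⟩ separately; (Δp)² = ⟨p²⟩ − ⟨p⟩².
d²/dx² sin(jπx/a) = −(jπ/a)²·sin(jπx/a); on 0 ≤ x ≤ a, ∫sin²(jπx/a) dx = a/2 and ∫sin(jπx/a)·sin(lπx/a) dx = 0 for j ≠ l, so only diagonal terms survive in ∫|ψ|² and ∫ψ·ψ″; ∫ψ·ψ′ dx = [ψ²/2] between the walls = 0.
Normalization: ∫|ψ|² dx = 2.0750.
⟨p⟩ = 0.0000 and ⟨p²⟩ = 36.862.
(Δp)² = 36.862 − (0.0000)² = 36.862.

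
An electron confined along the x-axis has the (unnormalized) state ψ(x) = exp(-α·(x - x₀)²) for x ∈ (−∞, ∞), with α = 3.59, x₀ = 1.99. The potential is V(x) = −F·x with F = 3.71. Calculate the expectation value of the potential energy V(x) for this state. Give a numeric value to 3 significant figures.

⟨V⟩ = ∫ V(x)·|ψ|² dx / ∫|ψ|² dx.
Gaussian moments (u = x − x₀): ∫u^(2j)·e^(−2αu²) du = (2j−1)!!/(4α)^j · √(π/(2α)), odd powers integrate to 0; here √(π/(2α)) = 0.66147.
State is unnormalized: ∫|ψ|² dx = 0.66147, and ∫ψ*·V(x)·ψ dx = -4.8836, so ⟨V⟩ = -4.8836 / 0.66147.
⟨V⟩ = -7.3829.

-7.38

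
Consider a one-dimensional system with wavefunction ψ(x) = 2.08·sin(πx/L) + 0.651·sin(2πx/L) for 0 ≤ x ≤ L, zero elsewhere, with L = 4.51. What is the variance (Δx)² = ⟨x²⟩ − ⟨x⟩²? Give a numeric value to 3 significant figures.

0.519

Compute ⟨x⟩ and ⟨x²⟩ separately, then (Δx)² = ⟨x²⟩ − ⟨x⟩².
On 0 ≤ x ≤ L (j ≠ l): ∫sin²(jπx/L) dx = L/2, ∫sin(jπx/L)·sin(lπx/L) dx = 0; diagonal moments ∫x·sin²(jπx/L) dx = L²/4, ∫x²·sin²(jπx/L) dx = L³·(1/6 − 1/(4j²π²)); cross terms ∫x·sin(jπx/L)·sin(lπx/L) dx = 0 for j + l even and −4jlL²/(π²(j² − l²)²) for j + l odd, ∫x²·sin(jπx/L)·sin(lπx/L) dx = (−1)^(j+l)·4jlL³/(π²(j² − l²)²); higher powers the same way via product-to-sum and parts.
Normalization: ∫|ψ|² dx = 10.712.
⟨x⟩ = 1.7919 and ⟨x²⟩ = 3.7298.
(Δx)² = 3.7298 − (1.7919)² = 0.51901.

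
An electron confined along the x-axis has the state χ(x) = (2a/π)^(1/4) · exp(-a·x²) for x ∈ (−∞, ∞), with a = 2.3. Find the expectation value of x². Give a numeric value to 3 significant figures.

⟨x²⟩ = ∫ x²·|χ|² dx (integrals over the domain).
Gaussian moments: ∫x^(2j)·e^(−2ax²) dx = (2j−1)!!/(4a)^j · √(π/(2a)), odd powers integrate to 0; here √(π/(2a)) = 0.82641.
⟨x²⟩ = 0.10870.

0.109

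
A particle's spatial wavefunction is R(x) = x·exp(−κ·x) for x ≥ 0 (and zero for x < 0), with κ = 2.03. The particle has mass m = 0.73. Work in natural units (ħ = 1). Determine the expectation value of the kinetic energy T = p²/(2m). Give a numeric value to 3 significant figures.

2.82

T = −(ħ²/2m) d²/dx², so ⟨T⟩ = −(ħ²/2m) ∫ R*·R'' dx / ∫|R|² dx; with m = 0.73.
Differentiate x·exp(−κ·x) with the product rule; every integrand then reduces to terms xʲ·e^(−2κx) on [0, ∞), with ∫₀^∞ xʲ·e^(−2κx) dx = j!/(2κ)^(j+1).
State is unnormalized: ∫|R|² dx = 0.029885, and ∫R*·(−ħ²/2m · R'') dx = 0.084351, so ⟨T⟩ = 0.084351 / 0.029885.
⟨T⟩ = 2.8225.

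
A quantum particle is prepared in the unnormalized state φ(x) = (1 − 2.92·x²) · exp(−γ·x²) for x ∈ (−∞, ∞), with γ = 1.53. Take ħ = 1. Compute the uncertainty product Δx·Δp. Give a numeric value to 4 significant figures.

1.610

Δx = √(⟨x²⟩−⟨x⟩²), Δp = √(⟨p²⟩−⟨p⟩²).
Expand each integrand as polynomial × e^(−2γx²) and use ∫x^(2j)·e^(−2γx²) dx = (2j−1)!!/(4γ)^j · √(π/(2γ)), odd powers → 0; here √(π/(2γ)) = 1.0132. Differentiate with the product rule, d/dx e^(−γx²) = −2γx·e^(−γx²).
Normalization: ∫|φ|² dx = 0.73835.
⟨x⟩ = 0.0000, ⟨x²⟩ = 0.34801 ⇒ Δx = 0.58992.
⟨p⟩ = 0.0000, ⟨p²⟩ = 7.4491 ⇒ Δp = 2.7293.
Δx·Δp = 1.6101.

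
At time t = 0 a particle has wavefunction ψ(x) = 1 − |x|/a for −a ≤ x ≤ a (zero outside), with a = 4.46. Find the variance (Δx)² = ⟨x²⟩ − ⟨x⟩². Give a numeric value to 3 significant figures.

Compute ⟨x⟩ and ⟨x²⟩ separately, then (Δx)² = ⟨x²⟩ − ⟨x⟩².
ψ is even, so ∫ over [−a, a] = 2∫₀ᵃ with ψ = 1 − x/a there: ∫₀ᵃ (1 − x/a)² dx = a/3, ∫₀ᵃ x²(1 − x/a)² dx = a³/30, ∫₀ᵃ x⁴(1 − x/a)² dx = a⁵/105.
Normalization: ∫|ψ|² dx = 2.9733.
⟨x⟩ = 0.0000 and ⟨x²⟩ = 1.9892.
(Δx)² = 1.9892 − (0.0000)² = 1.9892.

1.99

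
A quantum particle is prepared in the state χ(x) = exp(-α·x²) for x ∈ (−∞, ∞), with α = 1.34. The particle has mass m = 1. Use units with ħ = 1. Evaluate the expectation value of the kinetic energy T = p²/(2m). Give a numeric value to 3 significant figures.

0.670

T = −(ħ²/2m) d²/dx², so ⟨T⟩ = −(ħ²/2m) ∫ χ*·χ'' dx / ∫|χ|² dx; with m = 1.
Gaussian moments: ∫x^(2j)·e^(−2αx²) dx = (2j−1)!!/(4α)^j · √(π/(2α)), odd powers integrate to 0; here √(π/(2α)) = 1.0827. Derivatives: d/dx e^(−αx²) = −2αx·e^(−αx²), d²/dx² e^(−αx²) = (4α²x² − 2α)·e^(−αx²).
State is unnormalized: ∫|χ|² dx = 1.0827, and ∫χ*·(−ħ²/2m · χ'') dx = 0.72541, so ⟨T⟩ = 0.72541 / 1.0827.
⟨T⟩ = 0.67000.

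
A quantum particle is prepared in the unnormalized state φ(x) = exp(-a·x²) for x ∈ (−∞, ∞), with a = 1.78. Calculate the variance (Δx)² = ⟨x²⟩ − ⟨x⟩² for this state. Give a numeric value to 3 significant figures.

Compute ⟨x⟩ and ⟨x²⟩ separately, then (Δx)² = ⟨x²⟩ − ⟨x⟩².
Gaussian moments: ∫x^(2j)·e^(−2ax²) dx = (2j−1)!!/(4a)^j · √(π/(2a)), odd powers integrate to 0; here √(π/(2a)) = 0.93940.
Normalization: ∫|φ|² dx = 0.93940.
⟨x⟩ = 0.0000 and ⟨x²⟩ = 0.14045.
(Δx)² = 0.14045 − (0.0000)² = 0.14045.

0.140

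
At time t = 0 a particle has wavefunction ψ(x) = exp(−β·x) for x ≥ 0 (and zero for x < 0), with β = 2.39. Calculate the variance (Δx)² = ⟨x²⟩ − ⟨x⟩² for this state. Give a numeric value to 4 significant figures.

0.04377

Compute ⟨x⟩ and ⟨x²⟩ separately, then (Δx)² = ⟨x²⟩ − ⟨x⟩².
Every integrand reduces to terms xʲ·e^(−2βx) on [0, ∞); use ∫₀^∞ xʲ·e^(−2βx) dx = j!/(2β)^(j+1).
Normalization: ∫|ψ|² dx = 0.20921.
⟨x⟩ = 0.20921 and ⟨x²⟩ = 0.087533.
(Δx)² = 0.087533 − (0.20921)² = 0.043767.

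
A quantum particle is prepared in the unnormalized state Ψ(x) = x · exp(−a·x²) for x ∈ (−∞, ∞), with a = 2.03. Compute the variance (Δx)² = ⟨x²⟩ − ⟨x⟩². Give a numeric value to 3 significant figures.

0.369

Compute ⟨x⟩ and ⟨x²⟩ separately, then (Δx)² = ⟨x²⟩ − ⟨x⟩².
Expand each integrand as polynomial × e^(−2ax²) and use ∫x^(2j)·e^(−2ax²) dx = (2j−1)!!/(4a)^j · √(π/(2a)), odd powers → 0; here √(π/(2a)) = 0.87965.
Normalization: ∫|Ψ|² dx = 0.10833.
⟨x⟩ = 0.0000 and ⟨x²⟩ = 0.36946.
(Δx)² = 0.36946 − (0.0000)² = 0.36946.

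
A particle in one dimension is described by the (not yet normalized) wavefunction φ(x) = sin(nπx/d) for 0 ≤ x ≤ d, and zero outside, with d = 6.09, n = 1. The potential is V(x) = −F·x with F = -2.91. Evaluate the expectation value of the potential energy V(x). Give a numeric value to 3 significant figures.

8.86

⟨V⟩ = ∫ V(x)·|φ|² dx / ∫|φ|² dx.
With sin²θ = (1 − cos2θ)/2 on 0 ≤ x ≤ d: ∫sin²(nπx/d) dx = d/2, ∫x·sin²(nπx/d) dx = d²/4, ∫x²·sin²(nπx/d) dx = d³·(1/6 − 1/(4n²π²)); higher powers xᵏ the same way, integrating xᵏ·cos(2nπx/d) by parts.
State is unnormalized: ∫|φ|² dx = 3.0450, and ∫φ*·V(x)·φ dx = 26.982, so ⟨V⟩ = 26.982 / 3.0450.
⟨V⟩ = 8.8610.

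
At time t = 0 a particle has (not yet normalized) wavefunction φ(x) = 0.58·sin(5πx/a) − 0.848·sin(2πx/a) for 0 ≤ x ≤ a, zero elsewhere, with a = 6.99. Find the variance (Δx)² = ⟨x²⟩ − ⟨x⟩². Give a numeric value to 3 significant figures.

Compute ⟨x⟩ and ⟨x²⟩ separately, then (Δx)² = ⟨x²⟩ − ⟨x⟩².
On 0 ≤ x ≤ a (j ≠ l): ∫sin²(jπx/a) dx = a/2, ∫sin(jπx/a)·sin(lπx/a) dx = 0; diagonal moments ∫x·sin²(jπx/a) dx = a²/4, ∫x²·sin²(jπx/a) dx = a³·(1/6 − 1/(4j²π²)); cross terms ∫x·sin(jπx/a)·sin(lπx/a) dx = 0 for j + l even and −4jla²/(π²(j² − l²)²) for j + l odd, ∫x²·sin(jπx/a)·sin(lπx/a) dx = (−1)^(j+l)·4jla³/(π²(j² − l²)²); higher powers the same way via product-to-sum and parts.
Normalization: ∫|φ|² dx = 3.6890.
⟨x⟩ = 3.6147 and ⟨x²⟩ = 16.670.
(Δx)² = 16.670 − (3.6147)² = 3.6042.

3.60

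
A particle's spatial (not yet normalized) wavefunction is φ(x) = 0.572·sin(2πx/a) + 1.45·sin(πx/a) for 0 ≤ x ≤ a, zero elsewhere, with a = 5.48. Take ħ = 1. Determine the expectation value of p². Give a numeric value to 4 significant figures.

p² φ = −ħ² d²φ/dx²; ⟨p²⟩ = −ħ² ∫ φ*·φ'' dx / ∫|φ|² dx.
d²/dx² sin(jπx/a) = −(jπ/a)²·sin(jπx/a); on 0 ≤ x ≤ a, ∫sin²(jπx/a) dx = a/2 and ∫sin(jπx/a)·sin(lπx/a) dx = 0 for j ≠ l, so only diagonal terms survive in ∫|φ|² and ∫φ·φ″; ∫φ·φ′ dx = [φ²/2] between the walls = 0.
State is unnormalized: ∫|φ|² dx = 6.6573, and ∫φ*·(−ħ² φ'') dx = 3.0719, so ⟨p²⟩ = 3.0719 / 6.6573.
⟨p²⟩ = 0.46142.

0.4614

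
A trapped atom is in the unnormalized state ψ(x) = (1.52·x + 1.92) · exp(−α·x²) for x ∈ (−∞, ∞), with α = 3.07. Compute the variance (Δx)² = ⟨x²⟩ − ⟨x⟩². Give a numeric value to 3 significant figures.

0.0743

Compute ⟨x⟩ and ⟨x²⟩ separately, then (Δx)² = ⟨x²⟩ − ⟨x⟩².
Expand each integrand as polynomial × e^(−2αx²) and use ∫x^(2j)·e^(−2αx²) dx = (2j−1)!!/(4α)^j · √(π/(2α)), odd powers → 0; here √(π/(2α)) = 0.71530.
Normalization: ∫|ψ|² dx = 2.7715.
⟨x⟩ = 0.12267 and ⟨x²⟩ = 0.089342.
(Δx)² = 0.089342 − (0.12267)² = 0.074293.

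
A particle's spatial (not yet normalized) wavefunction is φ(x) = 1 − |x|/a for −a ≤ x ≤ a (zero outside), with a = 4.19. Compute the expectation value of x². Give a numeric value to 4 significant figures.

1.756

⟨x²⟩ = ∫ x²·|φ|² dx / ∫|φ|² dx (integrals over the domain).
φ is even, so ∫ over [−a, a] = 2∫₀ᵃ with φ = 1 − x/a there: ∫₀ᵃ (1 − x/a)² dx = a/3, ∫₀ᵃ x²(1 − x/a)² dx = a³/30, ∫₀ᵃ x⁴(1 − x/a)² dx = a⁵/105.
State is unnormalized: ∫|φ|² dx = 2.7933, and ∫φ*·x²·φ dx = 4.9040, so ⟨x²⟩ = 4.9040 / 2.7933.
⟨x²⟩ = 1.7556.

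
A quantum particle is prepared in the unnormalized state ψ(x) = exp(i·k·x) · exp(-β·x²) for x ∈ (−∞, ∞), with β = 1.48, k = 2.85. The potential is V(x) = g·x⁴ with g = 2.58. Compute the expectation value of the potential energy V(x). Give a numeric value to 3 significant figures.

0.221

⟨V⟩ = ∫ V(x)·|ψ|² dx / ∫|ψ|² dx.
Gaussian moments: ∫x^(2j)·e^(−2βx²) dx = (2j−1)!!/(4β)^j · √(π/(2β)), odd powers integrate to 0; here √(π/(2β)) = 1.0302.
State is unnormalized: ∫|ψ|² dx = 1.0302, and ∫ψ*·V(x)·ψ dx = 0.22752, so ⟨V⟩ = 0.22752 / 1.0302.
⟨V⟩ = 0.22085.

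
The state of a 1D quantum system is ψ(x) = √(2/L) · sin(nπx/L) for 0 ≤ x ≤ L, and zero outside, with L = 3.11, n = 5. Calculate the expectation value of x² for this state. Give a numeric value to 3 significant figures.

3.20

⟨x²⟩ = ∫ x²·|ψ|² dx (integrals over the domain).
With sin²θ = (1 − cos2θ)/2 on 0 ≤ x ≤ L: ∫sin²(nπx/L) dx = L/2, ∫x·sin²(nπx/L) dx = L²/4, ∫x²·sin²(nπx/L) dx = L³·(1/6 − 1/(4n²π²)); higher powers xᵏ the same way, integrating xᵏ·cos(2nπx/L) by parts.
⟨x²⟩ = 3.2044.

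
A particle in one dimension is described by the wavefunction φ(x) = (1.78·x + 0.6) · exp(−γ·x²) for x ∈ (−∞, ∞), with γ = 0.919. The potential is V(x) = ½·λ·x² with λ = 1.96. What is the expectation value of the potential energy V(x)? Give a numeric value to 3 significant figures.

⟨V⟩ = ∫ V(x)·|φ|² dx / ∫|φ|² dx.
Expand each integrand as polynomial × e^(−2γx²) and use ∫x^(2j)·e^(−2γx²) dx = (2j−1)!!/(4γ)^j · √(π/(2γ)), odd powers → 0; here √(π/(2γ)) = 1.3074.
State is unnormalized: ∫|φ|² dx = 1.5975, and ∫φ*·V(x)·φ dx = 1.0267, so ⟨V⟩ = 1.0267 / 1.5975.
⟨V⟩ = 0.64269.

0.643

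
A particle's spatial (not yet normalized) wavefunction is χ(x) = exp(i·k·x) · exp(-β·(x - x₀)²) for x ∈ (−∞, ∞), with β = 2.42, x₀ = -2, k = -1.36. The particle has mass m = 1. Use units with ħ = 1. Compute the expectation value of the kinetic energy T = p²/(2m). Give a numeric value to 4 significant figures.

T = −(ħ²/2m) d²/dx², so ⟨T⟩ = −(ħ²/2m) ∫ χ*·χ'' dx / ∫|χ|² dx; with m = 1.
Gaussian moments (u = x − x₀): ∫u^(2j)·e^(−2βu²) du = (2j−1)!!/(4β)^j · √(π/(2β)), odd powers integrate to 0; here √(π/(2β)) = 0.80566. Derivatives: χ′ = (ik − 2βu)·χ, χ″ = ((ik − 2βu)² − 2β)·χ; the odd-in-u pieces drop out.
State is unnormalized: ∫|χ|² dx = 0.80566, and ∫χ*·(−ħ²/2m · χ'') dx = 1.7199, so ⟨T⟩ = 1.7199 / 0.80566.
⟨T⟩ = 2.1348.

2.135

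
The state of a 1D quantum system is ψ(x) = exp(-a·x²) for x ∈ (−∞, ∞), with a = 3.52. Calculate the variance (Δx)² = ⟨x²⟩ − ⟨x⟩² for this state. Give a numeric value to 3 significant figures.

Compute ⟨x⟩ and ⟨x²⟩ separately, then (Δx)² = ⟨x²⟩ − ⟨x⟩².
Gaussian moments: ∫x^(2j)·e^(−2ax²) dx = (2j−1)!!/(4a)^j · √(π/(2a)), odd powers integrate to 0; here √(π/(2a)) = 0.66802.
Normalization: ∫|ψ|² dx = 0.66802.
⟨x⟩ = 0.0000 and ⟨x²⟩ = 0.071023.
(Δx)² = 0.071023 − (0.0000)² = 0.071023.

0.0710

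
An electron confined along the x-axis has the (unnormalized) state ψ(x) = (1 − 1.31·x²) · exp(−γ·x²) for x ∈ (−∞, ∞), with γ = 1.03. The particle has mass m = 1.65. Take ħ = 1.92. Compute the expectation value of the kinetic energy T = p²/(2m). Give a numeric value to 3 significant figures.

T = −(ħ²/2m) d²/dx², so ⟨T⟩ = −(ħ²/2m) ∫ ψ*·ψ'' dx / ∫|ψ|² dx; with m = 1.65.
Expand each integrand as polynomial × e^(−2γx²) and use ∫x^(2j)·e^(−2γx²) dx = (2j−1)!!/(4γ)^j · √(π/(2γ)), odd powers → 0; here √(π/(2γ)) = 1.2349. Differentiate with the product rule, d/dx e^(−γx²) = −2γx·e^(−γx²).
State is unnormalized: ∫|ψ|² dx = 0.82416, and ∫ψ*·(−ħ²/2m · ψ'') dx = 3.3301, so ⟨T⟩ = 3.3301 / 0.82416.
⟨T⟩ = 4.0406.

4.04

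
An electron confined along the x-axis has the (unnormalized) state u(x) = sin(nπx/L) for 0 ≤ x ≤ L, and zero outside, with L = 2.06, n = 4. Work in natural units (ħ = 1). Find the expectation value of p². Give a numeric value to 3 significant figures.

p² u = −ħ² d²u/dx²; ⟨p²⟩ = −ħ² ∫ u*·u'' dx / ∫|u|² dx.
d/dx sin(nπx/L) = (nπ/L)·cos(nπx/L) and d²/dx² sin(nπx/L) = −(nπ/L)²·sin(nπx/L); on 0 ≤ x ≤ L, ∫sin²(nπx/L) dx = L/2 and ∫sin(nπx/L)·cos(nπx/L) dx = 0.
State is unnormalized: ∫|u|² dx = 1.0300, and ∫u*·(−ħ² u'') dx = 38.329, so ⟨p²⟩ = 38.329 / 1.0300.
⟨p²⟩ = 37.212.

37.2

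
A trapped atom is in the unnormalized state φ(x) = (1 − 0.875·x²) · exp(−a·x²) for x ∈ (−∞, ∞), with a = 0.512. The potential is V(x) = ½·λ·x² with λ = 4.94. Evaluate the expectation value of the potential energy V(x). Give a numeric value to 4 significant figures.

2.044

⟨V⟩ = ∫ V(x)·|φ|² dx / ∫|φ|² dx.
Expand each integrand as polynomial × e^(−2ax²) and use ∫x^(2j)·e^(−2ax²) dx = (2j−1)!!/(4a)^j · √(π/(2a)), odd powers → 0; here √(π/(2a)) = 1.7516.
State is unnormalized: ∫|φ|² dx = 1.2141, and ∫φ*·V(x)·φ dx = 2.4813, so ⟨V⟩ = 2.4813 / 1.2141.
⟨V⟩ = 2.0439.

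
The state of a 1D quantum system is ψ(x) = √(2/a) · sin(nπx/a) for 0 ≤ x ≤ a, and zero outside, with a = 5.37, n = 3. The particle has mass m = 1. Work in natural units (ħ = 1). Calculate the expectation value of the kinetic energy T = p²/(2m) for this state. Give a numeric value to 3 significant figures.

1.54

T = −(ħ²/2m) d²/dx², so ⟨T⟩ = −(ħ²/2m) ∫ ψ*·ψ'' dx; with m = 1.
d/dx sin(nπx/a) = (nπ/a)·cos(nπx/a) and d²/dx² sin(nπx/a) = −(nπ/a)²·sin(nπx/a); on 0 ≤ x ≤ a, ∫sin²(nπx/a) dx = a/2 and ∫sin(nπx/a)·cos(nπx/a) dx = 0.
⟨T⟩ = 1.5402.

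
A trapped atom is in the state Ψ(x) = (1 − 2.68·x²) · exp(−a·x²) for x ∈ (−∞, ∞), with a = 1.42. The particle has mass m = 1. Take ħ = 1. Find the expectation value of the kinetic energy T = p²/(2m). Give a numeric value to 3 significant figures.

T = −(ħ²/2m) d²/dx², so ⟨T⟩ = −(ħ²/2m) ∫ Ψ*·Ψ'' dx / ∫|Ψ|² dx; with m = 1.
Expand each integrand as polynomial × e^(−2ax²) and use ∫x^(2j)·e^(−2ax²) dx = (2j−1)!!/(4a)^j · √(π/(2a)), odd powers → 0; here √(π/(2a)) = 1.0518. Differentiate with the product rule, d/dx e^(−ax²) = −2ax·e^(−ax²).
State is unnormalized: ∫|Ψ|² dx = 0.76170, and ∫Ψ*·(−ħ²/2m · Ψ'') dx = 2.6151, so ⟨T⟩ = 2.6151 / 0.76170.
⟨T⟩ = 3.4333.

3.43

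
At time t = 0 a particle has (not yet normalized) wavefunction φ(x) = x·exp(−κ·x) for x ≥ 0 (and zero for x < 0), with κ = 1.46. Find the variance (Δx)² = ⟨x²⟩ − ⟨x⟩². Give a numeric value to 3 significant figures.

Compute ⟨x⟩ and ⟨x²⟩ separately, then (Δx)² = ⟨x²⟩ − ⟨x⟩².
Every integrand reduces to terms xʲ·e^(−2κx) on [0, ∞); use ∫₀^∞ xʲ·e^(−2κx) dx = j!/(2κ)^(j+1).
Normalization: ∫|φ|² dx = 0.080331.
⟨x⟩ = 1.0274 and ⟨x²⟩ = 1.4074.
(Δx)² = 1.4074 − (1.0274)² = 0.35185.

0.352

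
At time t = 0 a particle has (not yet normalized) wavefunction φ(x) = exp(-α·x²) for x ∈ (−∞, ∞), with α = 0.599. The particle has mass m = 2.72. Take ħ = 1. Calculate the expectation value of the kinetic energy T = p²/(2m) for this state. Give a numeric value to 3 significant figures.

T = −(ħ²/2m) d²/dx², so ⟨T⟩ = −(ħ²/2m) ∫ φ*·φ'' dx / ∫|φ|² dx; with m = 2.72.
Gaussian moments: ∫x^(2j)·e^(−2αx²) dx = (2j−1)!!/(4α)^j · √(π/(2α)), odd powers integrate to 0; here √(π/(2α)) = 1.6194. Derivatives: d/dx e^(−αx²) = −2αx·e^(−αx²), d²/dx² e^(−αx²) = (4α²x² − 2α)·e^(−αx²).
State is unnormalized: ∫|φ|² dx = 1.6194, and ∫φ*·(−ħ²/2m · φ'') dx = 0.17831, so ⟨T⟩ = 0.17831 / 1.6194.
⟨T⟩ = 0.11011.

0.110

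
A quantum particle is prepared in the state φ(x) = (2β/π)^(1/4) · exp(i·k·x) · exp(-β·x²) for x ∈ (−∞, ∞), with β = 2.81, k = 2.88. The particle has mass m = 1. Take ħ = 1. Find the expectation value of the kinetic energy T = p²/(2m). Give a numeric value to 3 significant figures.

T = −(ħ²/2m) d²/dx², so ⟨T⟩ = −(ħ²/2m) ∫ φ*·φ'' dx; with m = 1.
Gaussian moments: ∫x^(2j)·e^(−2βx²) dx = (2j−1)!!/(4β)^j · √(π/(2β)), odd powers integrate to 0; here √(π/(2β)) = 0.74766. Derivatives: φ′ = (ik − 2βx)·φ, φ″ = ((ik − 2βx)² − 2β)·φ; the odd-in-x pieces drop out.
⟨T⟩ = 5.5522.

5.55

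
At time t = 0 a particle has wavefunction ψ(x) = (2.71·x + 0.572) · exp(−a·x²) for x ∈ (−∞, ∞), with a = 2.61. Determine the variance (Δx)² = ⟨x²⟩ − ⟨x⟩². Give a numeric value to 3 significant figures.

0.144

Compute ⟨x⟩ and ⟨x²⟩ separately, then (Δx)² = ⟨x²⟩ − ⟨x⟩².
Expand each integrand as polynomial × e^(−2ax²) and use ∫x^(2j)·e^(−2ax²) dx = (2j−1)!!/(4a)^j · √(π/(2a)), odd powers → 0; here √(π/(2a)) = 0.77578.
Normalization: ∫|ψ|² dx = 0.79955.
⟨x⟩ = 0.28813 and ⟨x²⟩ = 0.22654.
(Δx)² = 0.22654 − (0.28813)² = 0.14352.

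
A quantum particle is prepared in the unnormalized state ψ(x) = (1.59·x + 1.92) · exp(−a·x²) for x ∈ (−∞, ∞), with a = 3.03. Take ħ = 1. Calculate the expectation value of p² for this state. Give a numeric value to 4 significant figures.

3.355

p² ψ = −ħ² d²ψ/dx²; ⟨p²⟩ = −ħ² ∫ ψ*·ψ'' dx / ∫|ψ|² dx.
Expand each integrand as polynomial × e^(−2ax²) and use ∫x^(2j)·e^(−2ax²) dx = (2j−1)!!/(4a)^j · √(π/(2a)), odd powers → 0; here √(π/(2a)) = 0.72001. Differentiate with the product rule, d/dx e^(−ax²) = −2ax·e^(−ax²).
State is unnormalized: ∫|ψ|² dx = 2.8044, and ∫ψ*·(−ħ² ψ'') dx = 9.4076, so ⟨p²⟩ = 9.4076 / 2.8044.
⟨p²⟩ = 3.3545.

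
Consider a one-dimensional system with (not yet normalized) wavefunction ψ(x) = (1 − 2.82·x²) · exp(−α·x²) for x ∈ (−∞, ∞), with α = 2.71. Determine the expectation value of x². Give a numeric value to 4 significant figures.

⟨x²⟩ = ∫ x²·|ψ|² dx / ∫|ψ|² dx (integrals over the domain).
Expand each integrand as polynomial × e^(−2αx²) and use ∫x^(2j)·e^(−2αx²) dx = (2j−1)!!/(4α)^j · √(π/(2α)), odd powers → 0; here √(π/(2α)) = 0.76133.
State is unnormalized: ∫|ψ|² dx = 0.51979, and ∫ψ*·x²·ψ dx = 0.031905, so ⟨x²⟩ = 0.031905 / 0.51979.
⟨x²⟩ = 0.061380.

0.06138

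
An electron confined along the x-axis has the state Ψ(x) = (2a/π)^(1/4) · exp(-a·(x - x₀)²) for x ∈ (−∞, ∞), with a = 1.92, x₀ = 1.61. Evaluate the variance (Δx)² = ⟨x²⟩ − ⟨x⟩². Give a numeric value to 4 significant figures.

0.1302

Compute ⟨x⟩ and ⟨x²⟩ separately, then (Δx)² = ⟨x²⟩ − ⟨x⟩².
Gaussian moments (u = x − x₀): ∫u^(2j)·e^(−2au²) du = (2j−1)!!/(4a)^j · √(π/(2a)), odd powers integrate to 0; here √(π/(2a)) = 0.90450.
⟨x⟩ = 1.6100 and ⟨x²⟩ = 2.7223.
(Δx)² = 2.7223 − (1.6100)² = 0.13021.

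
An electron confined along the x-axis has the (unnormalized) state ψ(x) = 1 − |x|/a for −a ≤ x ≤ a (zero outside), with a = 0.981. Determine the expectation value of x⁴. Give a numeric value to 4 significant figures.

0.02646

⟨x⁴⟩ = ∫ x⁴·|ψ|² dx / ∫|ψ|² dx (integrals over the domain).
ψ is even, so ∫ over [−a, a] = 2∫₀ᵃ with ψ = 1 − x/a there: ∫₀ᵃ (1 − x/a)² dx = a/3, ∫₀ᵃ x²(1 − x/a)² dx = a³/30, ∫₀ᵃ x⁴(1 − x/a)² dx = a⁵/105.
State is unnormalized: ∫|ψ|² dx = 0.65400, and ∫ψ*·x⁴·ψ dx = 0.017306, so ⟨x⁴⟩ = 0.017306 / 0.65400.
⟨x⁴⟩ = 0.026461.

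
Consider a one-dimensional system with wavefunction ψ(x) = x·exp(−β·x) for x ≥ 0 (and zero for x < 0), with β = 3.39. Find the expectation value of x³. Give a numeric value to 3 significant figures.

0.193

⟨x³⟩ = ∫ x³·|ψ|² dx / ∫|ψ|² dx (integrals over the domain).
Every integrand reduces to terms xʲ·e^(−2βx) on [0, ∞); use ∫₀^∞ xʲ·e^(−2βx) dx = j!/(2β)^(j+1).
State is unnormalized: ∫|ψ|² dx = 0.0064171, and ∫ψ*·x³·ψ dx = 0.0012354, so ⟨x³⟩ = 0.0012354 / 0.0064171.
⟨x³⟩ = 0.19251.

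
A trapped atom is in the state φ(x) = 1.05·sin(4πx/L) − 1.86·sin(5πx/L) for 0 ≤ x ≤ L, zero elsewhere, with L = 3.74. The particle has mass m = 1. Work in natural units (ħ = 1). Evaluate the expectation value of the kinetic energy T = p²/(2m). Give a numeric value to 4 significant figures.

T = −(ħ²/2m) d²/dx², so ⟨T⟩ = −(ħ²/2m) ∫ φ*·φ'' dx / ∫|φ|² dx; with m = 1.
d²/dx² sin(jπx/L) = −(jπ/L)²·sin(jπx/L); on 0 ≤ x ≤ L, ∫sin²(jπx/L) dx = L/2 and ∫sin(jπx/L)·sin(lπx/L) dx = 0 for j ≠ l, so only diagonal terms survive in ∫|φ|² and ∫φ·φ″; ∫φ·φ′ dx = [φ²/2] between the walls = 0.
State is unnormalized: ∫|φ|² dx = 8.5311, and ∫φ*·(−ħ²/2m · φ'') dx = 68.698, so ⟨T⟩ = 68.698 / 8.5311.
⟨T⟩ = 8.0526.

8.053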